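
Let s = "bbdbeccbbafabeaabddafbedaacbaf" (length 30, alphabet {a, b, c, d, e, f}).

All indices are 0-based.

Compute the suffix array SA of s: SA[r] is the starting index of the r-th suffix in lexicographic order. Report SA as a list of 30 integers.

rank→(start, suffix):
  0 → (14, 'aabddafbedaacbaf')
  1 → (24, 'aacbaf')
  2 → (15, 'abddafbedaacbaf')
  3 → (11, 'abeaabddafbedaacbaf')
  4 → (25, 'acbaf')
  5 → (28, 'af')
  6 → (9, 'afabeaabddafbedaacbaf')
  7 → (19, 'afbedaacbaf')
  8 → (27, 'baf')
  9 → (8, 'bafabeaabddafbedaacbaf')
  10 → (7, 'bbafabeaabddafbedaacbaf')
  11 → (0, 'bbdbeccbbafabeaabddafbedaacbaf')
  12 → (1, 'bdbeccbbafabeaabddafbedaacbaf')
  13 → (16, 'bddafbedaacbaf')
  14 → (12, 'beaabddafbedaacbaf')
  15 → (3, 'beccbbafabeaabddafbedaacbaf')
  16 → (21, 'bedaacbaf')
  17 → (26, 'cbaf')
  18 → (6, 'cbbafabeaabddafbedaacbaf')
  19 → (5, 'ccbbafabeaabddafbedaacbaf')
  20 → (23, 'daacbaf')
  21 → (18, 'dafbedaacbaf')
  22 → (2, 'dbeccbbafabeaabddafbedaacbaf')
  23 → (17, 'ddafbedaacbaf')
  24 → (13, 'eaabddafbedaacbaf')
  25 → (4, 'eccbbafabeaabddafbedaacbaf')
  26 → (22, 'edaacbaf')
  27 → (29, 'f')
  28 → (10, 'fabeaabddafbedaacbaf')
  29 → (20, 'fbedaacbaf')

[14, 24, 15, 11, 25, 28, 9, 19, 27, 8, 7, 0, 1, 16, 12, 3, 21, 26, 6, 5, 23, 18, 2, 17, 13, 4, 22, 29, 10, 20]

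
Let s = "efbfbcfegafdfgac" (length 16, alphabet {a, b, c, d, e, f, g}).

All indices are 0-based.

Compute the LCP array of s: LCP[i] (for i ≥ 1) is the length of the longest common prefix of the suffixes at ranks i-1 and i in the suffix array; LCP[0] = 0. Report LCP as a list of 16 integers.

[0, 1, 0, 1, 0, 1, 0, 0, 1, 0, 2, 1, 1, 1, 0, 2]

rank | idx | suffix
   0 |  14 | ac
   1 |   9 | afdfgac
   2 |   4 | bcfegafdfgac
   3 |   2 | bfbcfegafdfgac
   4 |  15 | c
   5 |   5 | cfegafdfgac
   6 |  11 | dfgac
   7 |   0 | efbfbcfegafdfgac
   8 |   7 | egafdfgac
   9 |   3 | fbcfegafdfgac
  10 |   1 | fbfbcfegafdfgac
  11 |  10 | fdfgac
  12 |   6 | fegafdfgac
  13 |  12 | fgac
  14 |  13 | gac
  15 |   8 | gafdfgac

SA = [14, 9, 4, 2, 15, 5, 11, 0, 7, 3, 1, 10, 6, 12, 13, 8]
rank  pair      lcp
   1  s[14:],s[9:]  1  'a'
   2  s[9:],s[4:]  0  ''
   3  s[4:],s[2:]  1  'b'
   4  s[2:],s[15:]  0  ''
   5  s[15:],s[5:]  1  'c'
   6  s[5:],s[11:]  0  ''
   7  s[11:],s[0:]  0  ''
   8  s[0:],s[7:]  1  'e'
   9  s[7:],s[3:]  0  ''
  10  s[3:],s[1:]  2  'fb'
  11  s[1:],s[10:]  1  'f'
  12  s[10:],s[6:]  1  'f'
  13  s[6:],s[12:]  1  'f'
  14  s[12:],s[13:]  0  ''
  15  s[13:],s[8:]  2  'ga'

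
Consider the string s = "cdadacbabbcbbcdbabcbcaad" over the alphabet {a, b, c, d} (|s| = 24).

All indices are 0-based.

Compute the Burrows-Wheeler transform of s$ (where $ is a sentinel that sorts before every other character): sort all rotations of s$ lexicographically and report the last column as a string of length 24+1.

rank  rotation                   last
    0  $cdadacbabbcbbcdbabcbcaad  d
    1  aad$cdadacbabbcbbcdbabcbc  c
    2  abbcbbcdbabcbcaad$cdadacb  b
    3  abcbcaad$cdadacbabbcbbcdb  b
    4  acbabbcbbcdbabcbcaad$cdad  d
    5  ad$cdadacbabbcbbcdbabcbca  a
    6  adacbabbcbbcdbabcbcaad$cd  d
    7  babbcbbcdbabcbcaad$cdadac  c
    8  babcbcaad$cdadacbabbcbbcd  d
    9  bbcbbcdbabcbcaad$cdadacba  a
   10  bbcdbabcbcaad$cdadacbabbc  c
   11  bcaad$cdadacbabbcbbcdbabc  c
   12  bcbbcdbabcbcaad$cdadacbab  b
   13  bcbcaad$cdadacbabbcbbcdba  a
   14  bcdbabcbcaad$cdadacbabbcb  b
   15  caad$cdadacbabbcbbcdbabcb  b
   16  cbabbcbbcdbabcbcaad$cdada  a
   17  cbbcdbabcbcaad$cdadacbabb  b
   18  cbcaad$cdadacbabbcbbcdbab  b
   19  cdadacbabbcbbcdbabcbcaad$  $
   20  cdbabcbcaad$cdadacbabbcbb  b
   21  d$cdadacbabbcbbcdbabcbcaa  a
   22  dacbabbcbbcdbabcbcaad$cda  a
   23  dadacbabbcbbcdbabcbcaad$c  c
   24  dbabcbcaad$cdadacbabbcbbc  c

dcbbdadcdaccbabbabb$baacc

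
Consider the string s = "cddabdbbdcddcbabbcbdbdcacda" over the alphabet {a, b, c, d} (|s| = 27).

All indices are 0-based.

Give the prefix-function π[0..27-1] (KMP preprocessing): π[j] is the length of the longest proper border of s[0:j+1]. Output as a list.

[0, 0, 0, 0, 0, 0, 0, 0, 0, 1, 2, 3, 1, 0, 0, 0, 0, 1, 0, 0, 0, 0, 1, 0, 1, 2, 0]

π[0] = 0
j=1 s[j]='d': π[1]=0 (border '')
j=2 s[j]='d': π[2]=0 (border '')
j=3 s[j]='a': π[3]=0 (border '')
j=4 s[j]='b': π[4]=0 (border '')
j=5 s[j]='d': π[5]=0 (border '')
j=6 s[j]='b': π[6]=0 (border '')
j=7 s[j]='b': π[7]=0 (border '')
j=8 s[j]='d': π[8]=0 (border '')
j=9 s[j]='c': π[9]=1 (border 'c')
j=10 s[j]='d': π[10]=2 (border 'cd')
j=11 s[j]='d': π[11]=3 (border 'cdd')
j=12 s[j]='c': k: 3→0; π[12]=1 (border 'c')
j=13 s[j]='b': k: 1→0; π[13]=0 (border '')
j=14 s[j]='a': π[14]=0 (border '')
j=15 s[j]='b': π[15]=0 (border '')
j=16 s[j]='b': π[16]=0 (border '')
j=17 s[j]='c': π[17]=1 (border 'c')
j=18 s[j]='b': k: 1→0; π[18]=0 (border '')
j=19 s[j]='d': π[19]=0 (border '')
j=20 s[j]='b': π[20]=0 (border '')
j=21 s[j]='d': π[21]=0 (border '')
j=22 s[j]='c': π[22]=1 (border 'c')
j=23 s[j]='a': k: 1→0; π[23]=0 (border '')
j=24 s[j]='c': π[24]=1 (border 'c')
j=25 s[j]='d': π[25]=2 (border 'cd')
j=26 s[j]='a': k: 2→0; π[26]=0 (border '')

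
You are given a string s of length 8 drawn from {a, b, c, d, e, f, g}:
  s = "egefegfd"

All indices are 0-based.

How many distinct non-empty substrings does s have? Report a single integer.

sorted suffixes:
  #0 SA[0]=7  'd'
  #1 SA[1]=2  'efegfd'
  #2 SA[2]=0  'egefegfd'
  #3 SA[3]=4  'egfd'
  #4 SA[4]=6  'fd'
  #5 SA[5]=3  'fegfd'
  #6 SA[6]=1  'gefegfd'
  #7 SA[7]=5  'gfd'

SA = [7, 2, 0, 4, 6, 3, 1, 5]
[i] adj suffixes → lcp
  [1] 7/2 → 0 ('')
  [2] 2/0 → 1 ('e')
  [3] 0/4 → 2 ('eg')
  [4] 4/6 → 0 ('')
  [5] 6/3 → 1 ('f')
  [6] 3/1 → 0 ('')
  [7] 1/5 → 1 ('g')

n(n+1)/2 = 8·9/2 = 36
Σ LCP = 0 + 0 + 1 + 2 + 0 + 1 + 0 + 1 = 5
distinct = 36 − 5 = 31

31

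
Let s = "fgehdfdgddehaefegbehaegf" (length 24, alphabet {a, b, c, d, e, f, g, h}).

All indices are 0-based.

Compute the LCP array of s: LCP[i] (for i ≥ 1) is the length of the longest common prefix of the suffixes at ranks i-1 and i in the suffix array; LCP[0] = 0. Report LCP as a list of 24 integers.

rank | idx | suffix
   0 |  12 | aefegbehaegf
   1 |  20 | aegf
   2 |  17 | behaegf
   3 |   8 | ddehaefegbehaegf
   4 |   9 | dehaefegbehaegf
   5 |   4 | dfdgddehaefegbehaegf
   6 |   6 | dgddehaefegbehaegf
   7 |  13 | efegbehaegf
   8 |  15 | egbehaegf
   9 |  21 | egf
  10 |  10 | ehaefegbehaegf
  11 |  18 | ehaegf
  12 |   2 | ehdfdgddehaefegbehaegf
  13 |  23 | f
  14 |   5 | fdgddehaefegbehaegf
  15 |  14 | fegbehaegf
  16 |   0 | fgehdfdgddehaefegbehaegf
  17 |  16 | gbehaegf
  18 |   7 | gddehaefegbehaegf
  19 |   1 | gehdfdgddehaefegbehaegf
  20 |  22 | gf
  21 |  11 | haefegbehaegf
  22 |  19 | haegf
  23 |   3 | hdfdgddehaefegbehaegf

SA = [12, 20, 17, 8, 9, 4, 6, 13, 15, 21, 10, 18, 2, 23, 5, 14, 0, 16, 7, 1, 22, 11, 19, 3]
[i] adj suffixes → lcp
  [1] 12/20 → 2 ('ae')
  [2] 20/17 → 0 ('')
  [3] 17/8 → 0 ('')
  [4] 8/9 → 1 ('d')
  [5] 9/4 → 1 ('d')
  [6] 4/6 → 1 ('d')
  [7] 6/13 → 0 ('')
  [8] 13/15 → 1 ('e')
  [9] 15/21 → 2 ('eg')
  [10] 21/10 → 1 ('e')
  [11] 10/18 → 4 ('ehae')
  [12] 18/2 → 2 ('eh')
  [13] 2/23 → 0 ('')
  [14] 23/5 → 1 ('f')
  [15] 5/14 → 1 ('f')
  [16] 14/0 → 1 ('f')
  [17] 0/16 → 0 ('')
  [18] 16/7 → 1 ('g')
  [19] 7/1 → 1 ('g')
  [20] 1/22 → 1 ('g')
  [21] 22/11 → 0 ('')
  [22] 11/19 → 3 ('hae')
  [23] 19/3 → 1 ('h')

[0, 2, 0, 0, 1, 1, 1, 0, 1, 2, 1, 4, 2, 0, 1, 1, 1, 0, 1, 1, 1, 0, 3, 1]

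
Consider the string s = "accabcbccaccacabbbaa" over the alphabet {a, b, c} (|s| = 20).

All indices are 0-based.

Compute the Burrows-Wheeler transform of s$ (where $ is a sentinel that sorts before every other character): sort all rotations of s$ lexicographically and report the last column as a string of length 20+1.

rank  rotation               last
    0  $accabcbccaccacabbbaa  a
    1  a$accabcbccaccacabbba  a
    2  aa$accabcbccaccacabbb  b
    3  abbbaa$accabcbccaccac  c
    4  abcbccaccacabbbaa$acc  c
    5  acabbbaa$accabcbccacc  c
    6  accabcbccaccacabbbaa$  $
    7  accacabbbaa$accabcbcc  c
    8  baa$accabcbccaccacabb  b
    9  bbaa$accabcbccaccacab  b
   10  bbbaa$accabcbccaccaca  a
   11  bcbccaccacabbbaa$acca  a
   12  bccaccacabbbaa$accabc  c
   13  cabbbaa$accabcbccacca  a
   14  cabcbccaccacabbbaa$ac  c
   15  cacabbbaa$accabcbccac  c
   16  caccacabbbaa$accabcbc  c
   17  cbccaccacabbbaa$accab  b
   18  ccabcbccaccacabbbaa$a  a
   19  ccacabbbaa$accabcbcca  a
   20  ccaccacabbbaa$accabcb  b

aabccc$cbbaacacccbaab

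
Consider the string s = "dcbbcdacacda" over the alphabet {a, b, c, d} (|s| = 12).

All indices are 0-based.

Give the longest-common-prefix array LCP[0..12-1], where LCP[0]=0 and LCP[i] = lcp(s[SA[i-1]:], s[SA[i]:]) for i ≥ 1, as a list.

sorted suffixes:
  #0 SA[0]=11  'a'
  #1 SA[1]=6  'acacda'
  #2 SA[2]=8  'acda'
  #3 SA[3]=2  'bbcdacacda'
  #4 SA[4]=3  'bcdacacda'
  #5 SA[5]=7  'cacda'
  #6 SA[6]=1  'cbbcdacacda'
  #7 SA[7]=9  'cda'
  #8 SA[8]=4  'cdacacda'
  #9 SA[9]=10  'da'
  #10 SA[10]=5  'dacacda'
  #11 SA[11]=0  'dcbbcdacacda'

SA = [11, 6, 8, 2, 3, 7, 1, 9, 4, 10, 5, 0]
[i] adj suffixes → lcp
  [1] 11/6 → 1 ('a')
  [2] 6/8 → 2 ('ac')
  [3] 8/2 → 0 ('')
  [4] 2/3 → 1 ('b')
  [5] 3/7 → 0 ('')
  [6] 7/1 → 1 ('c')
  [7] 1/9 → 1 ('c')
  [8] 9/4 → 3 ('cda')
  [9] 4/10 → 0 ('')
  [10] 10/5 → 2 ('da')
  [11] 5/0 → 1 ('d')

[0, 1, 2, 0, 1, 0, 1, 1, 3, 0, 2, 1]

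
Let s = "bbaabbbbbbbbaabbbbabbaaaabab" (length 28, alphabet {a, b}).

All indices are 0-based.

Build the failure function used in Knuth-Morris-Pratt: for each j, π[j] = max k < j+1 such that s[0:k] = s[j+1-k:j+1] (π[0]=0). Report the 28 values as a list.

π[0] = 0
j=1 s[j]='b': π[1]=1 (border 'b')
j=2 s[j]='a': k: 1→0; π[2]=0 (border '')
j=3 s[j]='a': π[3]=0 (border '')
j=4 s[j]='b': π[4]=1 (border 'b')
j=5 s[j]='b': π[5]=2 (border 'bb')
j=6 s[j]='b': k: 2→1; π[6]=2 (border 'bb')
j=7 s[j]='b': k: 2→1; π[7]=2 (border 'bb')
j=8 s[j]='b': k: 2→1; π[8]=2 (border 'bb')
j=9 s[j]='b': k: 2→1; π[9]=2 (border 'bb')
j=10 s[j]='b': k: 2→1; π[10]=2 (border 'bb')
j=11 s[j]='b': k: 2→1; π[11]=2 (border 'bb')
j=12 s[j]='a': π[12]=3 (border 'bba')
j=13 s[j]='a': π[13]=4 (border 'bbaa')
j=14 s[j]='b': π[14]=5 (border 'bbaab')
j=15 s[j]='b': π[15]=6 (border 'bbaabb')
j=16 s[j]='b': π[16]=7 (border 'bbaabbb')
j=17 s[j]='b': π[17]=8 (border 'bbaabbbb')
j=18 s[j]='a': k: 8→2; π[18]=3 (border 'bba')
j=19 s[j]='b': k: 3→0; π[19]=1 (border 'b')
j=20 s[j]='b': π[20]=2 (border 'bb')
j=21 s[j]='a': π[21]=3 (border 'bba')
j=22 s[j]='a': π[22]=4 (border 'bbaa')
j=23 s[j]='a': k: 4→0; π[23]=0 (border '')
j=24 s[j]='a': π[24]=0 (border '')
j=25 s[j]='b': π[25]=1 (border 'b')
j=26 s[j]='a': k: 1→0; π[26]=0 (border '')
j=27 s[j]='b': π[27]=1 (border 'b')

[0, 1, 0, 0, 1, 2, 2, 2, 2, 2, 2, 2, 3, 4, 5, 6, 7, 8, 3, 1, 2, 3, 4, 0, 0, 1, 0, 1]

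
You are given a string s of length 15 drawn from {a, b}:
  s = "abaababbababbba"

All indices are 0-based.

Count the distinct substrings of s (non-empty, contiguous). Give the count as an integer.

rank→(start, suffix):
  0 → (14, 'a')
  1 → (2, 'aababbababbba')
  2 → (0, 'abaababbababbba')
  3 → (3, 'ababbababbba')
  4 → (8, 'ababbba')
  5 → (5, 'abbababbba')
  6 → (10, 'abbba')
  7 → (13, 'ba')
  8 → (1, 'baababbababbba')
  9 → (7, 'bababbba')
  10 → (4, 'babbababbba')
  11 → (9, 'babbba')
  12 → (12, 'bba')
  13 → (6, 'bbababbba')
  14 → (11, 'bbba')

SA = [14, 2, 0, 3, 8, 5, 10, 13, 1, 7, 4, 9, 12, 6, 11]
rank  pair      lcp
   1  s[14:],s[2:]  1  'a'
   2  s[2:],s[0:]  1  'a'
   3  s[0:],s[3:]  3  'aba'
   4  s[3:],s[8:]  5  'ababb'
   5  s[8:],s[5:]  2  'ab'
   6  s[5:],s[10:]  3  'abb'
   7  s[10:],s[13:]  0  ''
   8  s[13:],s[1:]  2  'ba'
   9  s[1:],s[7:]  2  'ba'
  10  s[7:],s[4:]  3  'bab'
  11  s[4:],s[9:]  4  'babb'
  12  s[9:],s[12:]  1  'b'
  13  s[12:],s[6:]  3  'bba'
  14  s[6:],s[11:]  2  'bb'

n(n+1)/2 = 15·16/2 = 120
Σ LCP = 0 + 1 + 1 + 3 + 5 + 2 + 3 + 0 + 2 + 2 + 3 + 4 + 1 + 3 + 2 = 32
distinct = 120 − 32 = 88

88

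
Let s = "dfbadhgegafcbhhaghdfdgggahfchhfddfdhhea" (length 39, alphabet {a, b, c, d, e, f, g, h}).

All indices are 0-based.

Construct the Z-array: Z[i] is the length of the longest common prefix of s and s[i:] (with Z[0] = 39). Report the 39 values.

Z[0]=39
i=1: outside box; Z[1]=0
i=2: outside box; Z[2]=0
i=3: outside box; Z[3]=0
i=4: outside box; Z[4]=1 grow→box=[4,5)
i=5: outside box; Z[5]=0
i=6: outside box; Z[6]=0
i=7: outside box; Z[7]=0
i=8: outside box; Z[8]=0
i=9: outside box; Z[9]=0
i=10: outside box; Z[10]=0
i=11: outside box; Z[11]=0
i=12: outside box; Z[12]=0
i=13: outside box; Z[13]=0
i=14: outside box; Z[14]=0
i=15: outside box; Z[15]=0
i=16: outside box; Z[16]=0
i=17: outside box; Z[17]=0
i=18: outside box; Z[18]=2 grow→box=[18,20)
i=19: min(r-i=1, Z[1]=0)=0; Z[19]=0
i=20: outside box; Z[20]=1 grow→box=[20,21)
i=21: outside box; Z[21]=0
i=22: outside box; Z[22]=0
i=23: outside box; Z[23]=0
i=24: outside box; Z[24]=0
i=25: outside box; Z[25]=0
i=26: outside box; Z[26]=0
i=27: outside box; Z[27]=0
i=28: outside box; Z[28]=0
i=29: outside box; Z[29]=0
i=30: outside box; Z[30]=0
i=31: outside box; Z[31]=1 grow→box=[31,32)
i=32: outside box; Z[32]=2 grow→box=[32,34)
i=33: min(r-i=1, Z[1]=0)=0; Z[33]=0
i=34: outside box; Z[34]=1 grow→box=[34,35)
i=35: outside box; Z[35]=0
i=36: outside box; Z[36]=0
i=37: outside box; Z[37]=0
i=38: outside box; Z[38]=0

[39, 0, 0, 0, 1, 0, 0, 0, 0, 0, 0, 0, 0, 0, 0, 0, 0, 0, 2, 0, 1, 0, 0, 0, 0, 0, 0, 0, 0, 0, 0, 1, 2, 0, 1, 0, 0, 0, 0]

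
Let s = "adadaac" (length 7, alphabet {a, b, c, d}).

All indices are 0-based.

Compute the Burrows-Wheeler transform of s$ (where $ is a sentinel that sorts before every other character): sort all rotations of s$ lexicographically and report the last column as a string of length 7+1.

cdad$aaa

rank  rotation  last
    0  $adadaac  c
    1  aac$adad  d
    2  ac$adada  a
    3  adaac$ad  d
    4  adadaac$  $
    5  c$adadaa  a
    6  daac$ada  a
    7  dadaac$a  a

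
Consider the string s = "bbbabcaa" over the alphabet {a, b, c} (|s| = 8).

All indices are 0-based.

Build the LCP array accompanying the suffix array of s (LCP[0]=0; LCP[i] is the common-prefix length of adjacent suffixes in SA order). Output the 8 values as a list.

sorted suffixes:
  #0 SA[0]=7  'a'
  #1 SA[1]=6  'aa'
  #2 SA[2]=3  'abcaa'
  #3 SA[3]=2  'babcaa'
  #4 SA[4]=1  'bbabcaa'
  #5 SA[5]=0  'bbbabcaa'
  #6 SA[6]=4  'bcaa'
  #7 SA[7]=5  'caa'

SA = [7, 6, 3, 2, 1, 0, 4, 5]
[i] adj suffixes → lcp
  [1] 7/6 → 1 ('a')
  [2] 6/3 → 1 ('a')
  [3] 3/2 → 0 ('')
  [4] 2/1 → 1 ('b')
  [5] 1/0 → 2 ('bb')
  [6] 0/4 → 1 ('b')
  [7] 4/5 → 0 ('')

[0, 1, 1, 0, 1, 2, 1, 0]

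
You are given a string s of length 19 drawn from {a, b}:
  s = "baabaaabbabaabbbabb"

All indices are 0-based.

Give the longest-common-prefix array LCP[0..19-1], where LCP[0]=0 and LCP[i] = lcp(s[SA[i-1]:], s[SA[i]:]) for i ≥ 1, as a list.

rank→(start, suffix):
  0 → (4, 'aaabbabaabbbabb')
  1 → (1, 'aabaaabbabaabbbabb')
  2 → (5, 'aabbabaabbbabb')
  3 → (11, 'aabbbabb')
  4 → (2, 'abaaabbabaabbbabb')
  5 → (9, 'abaabbbabb')
  6 → (16, 'abb')
  7 → (6, 'abbabaabbbabb')
  8 → (12, 'abbbabb')
  9 → (18, 'b')
  10 → (3, 'baaabbabaabbbabb')
  11 → (0, 'baabaaabbabaabbbabb')
  12 → (10, 'baabbbabb')
  13 → (8, 'babaabbbabb')
  14 → (15, 'babb')
  15 → (17, 'bb')
  16 → (7, 'bbabaabbbabb')
  17 → (14, 'bbabb')
  18 → (13, 'bbbabb')

SA = [4, 1, 5, 11, 2, 9, 16, 6, 12, 18, 3, 0, 10, 8, 15, 17, 7, 14, 13]
rank  pair      lcp
   1  s[4:],s[1:]  2  'aa'
   2  s[1:],s[5:]  3  'aab'
   3  s[5:],s[11:]  4  'aabb'
   4  s[11:],s[2:]  1  'a'
   5  s[2:],s[9:]  4  'abaa'
   6  s[9:],s[16:]  2  'ab'
   7  s[16:],s[6:]  3  'abb'
   8  s[6:],s[12:]  3  'abb'
   9  s[12:],s[18:]  0  ''
  10  s[18:],s[3:]  1  'b'
  11  s[3:],s[0:]  3  'baa'
  12  s[0:],s[10:]  4  'baab'
  13  s[10:],s[8:]  2  'ba'
  14  s[8:],s[15:]  3  'bab'
  15  s[15:],s[17:]  1  'b'
  16  s[17:],s[7:]  2  'bb'
  17  s[7:],s[14:]  4  'bbab'
  18  s[14:],s[13:]  2  'bb'

[0, 2, 3, 4, 1, 4, 2, 3, 3, 0, 1, 3, 4, 2, 3, 1, 2, 4, 2]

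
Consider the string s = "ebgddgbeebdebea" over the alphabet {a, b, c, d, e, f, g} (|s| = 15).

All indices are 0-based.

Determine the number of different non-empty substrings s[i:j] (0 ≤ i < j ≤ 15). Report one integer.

107

rank | idx | suffix
   0 |  14 | a
   1 |   9 | bdebea
   2 |  12 | bea
   3 |   6 | beebdebea
   4 |   1 | bgddgbeebdebea
   5 |   3 | ddgbeebdebea
   6 |  10 | debea
   7 |   4 | dgbeebdebea
   8 |  13 | ea
   9 |   8 | ebdebea
  10 |  11 | ebea
  11 |   0 | ebgddgbeebdebea
  12 |   7 | eebdebea
  13 |   5 | gbeebdebea
  14 |   2 | gddgbeebdebea

SA = [14, 9, 12, 6, 1, 3, 10, 4, 13, 8, 11, 0, 7, 5, 2]
i: (SA[i-1],SA[i]) lcp shared
  1: (14,9) 0 ''
  2: (9,12) 1 'b'
  3: (12,6) 2 'be'
  4: (6,1) 1 'b'
  5: (1,3) 0 ''
  6: (3,10) 1 'd'
  7: (10,4) 1 'd'
  8: (4,13) 0 ''
  9: (13,8) 1 'e'
  10: (8,11) 2 'eb'
  11: (11,0) 2 'eb'
  12: (0,7) 1 'e'
  13: (7,5) 0 ''
  14: (5,2) 1 'g'

n(n+1)/2 = 15·16/2 = 120
Σ LCP = 0 + 0 + 1 + 2 + 1 + 0 + 1 + 1 + 0 + 1 + 2 + 2 + 1 + 0 + 1 = 13
distinct = 120 − 13 = 107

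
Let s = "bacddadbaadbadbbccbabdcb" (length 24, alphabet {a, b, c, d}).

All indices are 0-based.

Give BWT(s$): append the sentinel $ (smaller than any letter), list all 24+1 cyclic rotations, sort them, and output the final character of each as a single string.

rank  rotation                   last
    0  $bacddadbaadbadbbccbabdcb  b
    1  aadbadbbccbabdcb$bacddadb  b
    2  abdcb$bacddadbaadbadbbccb  b
    3  acddadbaadbadbbccbabdcb$b  b
    4  adbaadbadbbccbabdcb$bacdd  d
    5  adbadbbccbabdcb$bacddadba  a
    6  adbbccbabdcb$bacddadbaadb  b
    7  b$bacddadbaadbadbbccbabdc  c
    8  baadbadbbccbabdcb$bacddad  d
    9  babdcb$bacddadbaadbadbbcc  c
   10  bacddadbaadbadbbccbabdcb$  $
   11  badbbccbabdcb$bacddadbaad  d
   12  bbccbabdcb$bacddadbaadbad  d
   13  bccbabdcb$bacddadbaadbadb  b
   14  bdcb$bacddadbaadbadbbccba  a
   15  cb$bacddadbaadbadbbccbabd  d
   16  cbabdcb$bacddadbaadbadbbc  c
   17  ccbabdcb$bacddadbaadbadbb  b
   18  cddadbaadbadbbccbabdcb$ba  a
   19  dadbaadbadbbccbabdcb$bacd  d
   20  dbaadbadbbccbabdcb$bacdda  a
   21  dbadbbccbabdcb$bacddadbaa  a
   22  dbbccbabdcb$bacddadbaadba  a
   23  dcb$bacddadbaadbadbbccbab  b
   24  ddadbaadbadbbccbabdcb$bac  c

bbbbdabcdc$ddbadcbadaaabc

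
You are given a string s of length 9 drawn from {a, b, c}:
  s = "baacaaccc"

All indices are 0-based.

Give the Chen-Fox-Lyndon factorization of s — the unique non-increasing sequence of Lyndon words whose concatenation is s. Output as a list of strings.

["b", "aacaaccc"]

emit factor 1: 'b' (i=0, period=1)
emit factor 2: 'aacaaccc' (i=1, period=8)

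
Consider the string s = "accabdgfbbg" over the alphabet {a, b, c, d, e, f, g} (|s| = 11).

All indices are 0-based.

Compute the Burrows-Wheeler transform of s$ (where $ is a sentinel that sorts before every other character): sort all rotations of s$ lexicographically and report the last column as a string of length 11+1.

gc$fabcabgbd

rank  rotation      last
    0  $accabdgfbbg  g
    1  abdgfbbg$acc  c
    2  accabdgfbbg$  $
    3  bbg$accabdgf  f
    4  bdgfbbg$acca  a
    5  bg$accabdgfb  b
    6  cabdgfbbg$ac  c
    7  ccabdgfbbg$a  a
    8  dgfbbg$accab  b
    9  fbbg$accabdg  g
   10  g$accabdgfbb  b
   11  gfbbg$accabd  d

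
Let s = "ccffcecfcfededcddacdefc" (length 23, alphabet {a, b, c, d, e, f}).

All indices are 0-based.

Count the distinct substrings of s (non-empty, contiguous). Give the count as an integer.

rank | idx | suffix
   0 |  17 | acdefc
   1 |  22 | c
   2 |   0 | ccffcecfcfededcddacdefc
   3 |  14 | cddacdefc
   4 |  18 | cdefc
   5 |   4 | cecfcfededcddacdefc
   6 |   6 | cfcfededcddacdefc
   7 |   8 | cfededcddacdefc
   8 |   1 | cffcecfcfededcddacdefc
   9 |  16 | dacdefc
  10 |  13 | dcddacdefc
  11 |  15 | ddacdefc
  12 |  11 | dedcddacdefc
  13 |  19 | defc
  14 |   5 | ecfcfededcddacdefc
  15 |  12 | edcddacdefc
  16 |  10 | ededcddacdefc
  17 |  20 | efc
  18 |  21 | fc
  19 |   3 | fcecfcfededcddacdefc
  20 |   7 | fcfededcddacdefc
  21 |   9 | fededcddacdefc
  22 |   2 | ffcecfcfededcddacdefc

SA = [17, 22, 0, 14, 18, 4, 6, 8, 1, 16, 13, 15, 11, 19, 5, 12, 10, 20, 21, 3, 7, 9, 2]
rank  pair      lcp
   1  s[17:],s[22:]  0  ''
   2  s[22:],s[0:]  1  'c'
   3  s[0:],s[14:]  1  'c'
   4  s[14:],s[18:]  2  'cd'
   5  s[18:],s[4:]  1  'c'
   6  s[4:],s[6:]  1  'c'
   7  s[6:],s[8:]  2  'cf'
   8  s[8:],s[1:]  2  'cf'
   9  s[1:],s[16:]  0  ''
  10  s[16:],s[13:]  1  'd'
  11  s[13:],s[15:]  1  'd'
  12  s[15:],s[11:]  1  'd'
  13  s[11:],s[19:]  2  'de'
  14  s[19:],s[5:]  0  ''
  15  s[5:],s[12:]  1  'e'
  16  s[12:],s[10:]  2  'ed'
  17  s[10:],s[20:]  1  'e'
  18  s[20:],s[21:]  0  ''
  19  s[21:],s[3:]  2  'fc'
  20  s[3:],s[7:]  2  'fc'
  21  s[7:],s[9:]  1  'f'
  22  s[9:],s[2:]  1  'f'

n(n+1)/2 = 23·24/2 = 276
Σ LCP = 0 + 0 + 1 + 1 + 2 + 1 + 1 + 2 + 2 + 0 + 1 + 1 + 1 + 2 + 0 + 1 + 2 + 1 + 0 + 2 + 2 + 1 + 1 = 25
distinct = 276 − 25 = 251

251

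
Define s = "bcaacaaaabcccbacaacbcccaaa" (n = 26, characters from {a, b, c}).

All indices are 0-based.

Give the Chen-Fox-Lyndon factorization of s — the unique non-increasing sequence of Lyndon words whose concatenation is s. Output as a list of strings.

emit factor 1: 'bc' (i=0, period=2)
emit factor 2: 'aac' (i=2, period=3)
emit factor 3: 'aaaabcccbacaacbccc' (i=5, period=18)
emit factor 4: 'a' (i=23, period=1)
emit factor 5: 'a' (i=24, period=1)
emit factor 6: 'a' (i=25, period=1)

["bc", "aac", "aaaabcccbacaacbccc", "a", "a", "a"]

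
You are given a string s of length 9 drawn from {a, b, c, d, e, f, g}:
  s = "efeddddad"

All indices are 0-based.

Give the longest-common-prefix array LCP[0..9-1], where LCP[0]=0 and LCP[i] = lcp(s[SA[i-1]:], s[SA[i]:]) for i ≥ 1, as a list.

[0, 0, 1, 1, 2, 3, 0, 1, 0]

rank→(start, suffix):
  0 → (7, 'ad')
  1 → (8, 'd')
  2 → (6, 'dad')
  3 → (5, 'ddad')
  4 → (4, 'dddad')
  5 → (3, 'ddddad')
  6 → (2, 'eddddad')
  7 → (0, 'efeddddad')
  8 → (1, 'feddddad')

SA = [7, 8, 6, 5, 4, 3, 2, 0, 1]
[i] adj suffixes → lcp
  [1] 7/8 → 0 ('')
  [2] 8/6 → 1 ('d')
  [3] 6/5 → 1 ('d')
  [4] 5/4 → 2 ('dd')
  [5] 4/3 → 3 ('ddd')
  [6] 3/2 → 0 ('')
  [7] 2/0 → 1 ('e')
  [8] 0/1 → 0 ('')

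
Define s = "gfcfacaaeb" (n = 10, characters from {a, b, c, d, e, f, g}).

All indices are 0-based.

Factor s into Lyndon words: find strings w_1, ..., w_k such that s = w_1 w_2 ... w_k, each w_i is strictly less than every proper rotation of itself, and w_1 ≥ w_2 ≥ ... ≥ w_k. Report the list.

["g", "f", "cf", "ac", "aaeb"]

emit factor 1: 'g' (i=0, period=1)
emit factor 2: 'f' (i=1, period=1)
emit factor 3: 'cf' (i=2, period=2)
emit factor 4: 'ac' (i=4, period=2)
emit factor 5: 'aaeb' (i=6, period=4)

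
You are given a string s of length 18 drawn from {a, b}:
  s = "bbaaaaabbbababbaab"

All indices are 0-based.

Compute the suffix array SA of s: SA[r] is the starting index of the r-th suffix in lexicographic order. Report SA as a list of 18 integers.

[2, 3, 4, 15, 5, 16, 10, 12, 6, 17, 1, 14, 9, 11, 0, 13, 8, 7]

rank | idx | suffix
   0 |   2 | aaaaabbbababbaab
   1 |   3 | aaaabbbababbaab
   2 |   4 | aaabbbababbaab
   3 |  15 | aab
   4 |   5 | aabbbababbaab
   5 |  16 | ab
   6 |  10 | ababbaab
   7 |  12 | abbaab
   8 |   6 | abbbababbaab
   9 |  17 | b
  10 |   1 | baaaaabbbababbaab
  11 |  14 | baab
  12 |   9 | bababbaab
  13 |  11 | babbaab
  14 |   0 | bbaaaaabbbababbaab
  15 |  13 | bbaab
  16 |   8 | bbababbaab
  17 |   7 | bbbababbaab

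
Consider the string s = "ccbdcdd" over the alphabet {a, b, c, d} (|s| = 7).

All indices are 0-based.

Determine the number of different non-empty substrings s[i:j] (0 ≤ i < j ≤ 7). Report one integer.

rank→(start, suffix):
  0 → (2, 'bdcdd')
  1 → (1, 'cbdcdd')
  2 → (0, 'ccbdcdd')
  3 → (4, 'cdd')
  4 → (6, 'd')
  5 → (3, 'dcdd')
  6 → (5, 'dd')

SA = [2, 1, 0, 4, 6, 3, 5]
[i] adj suffixes → lcp
  [1] 2/1 → 0 ('')
  [2] 1/0 → 1 ('c')
  [3] 0/4 → 1 ('c')
  [4] 4/6 → 0 ('')
  [5] 6/3 → 1 ('d')
  [6] 3/5 → 1 ('d')

n(n+1)/2 = 7·8/2 = 28
Σ LCP = 0 + 0 + 1 + 1 + 0 + 1 + 1 = 4
distinct = 28 − 4 = 24

24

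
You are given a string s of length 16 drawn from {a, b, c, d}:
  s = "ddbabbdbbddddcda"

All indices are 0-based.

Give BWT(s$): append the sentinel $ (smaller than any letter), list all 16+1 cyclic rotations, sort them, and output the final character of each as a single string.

adbdadbbdcdbd$ddb

rank  rotation           last
    0  $ddbabbdbbddddcda  a
    1  a$ddbabbdbbddddcd  d
    2  abbdbbddddcda$ddb  b
    3  babbdbbddddcda$dd  d
    4  bbdbbddddcda$ddba  a
    5  bbddddcda$ddbabbd  d
    6  bdbbddddcda$ddbab  b
    7  bddddcda$ddbabbdb  b
    8  cda$ddbabbdbbdddd  d
    9  da$ddbabbdbbddddc  c
   10  dbabbdbbddddcda$d  d
   11  dbbddddcda$ddbabb  b
   12  dcda$ddbabbdbbddd  d
   13  ddbabbdbbddddcda$  $
   14  ddcda$ddbabbdbbdd  d
   15  dddcda$ddbabbdbbd  d
   16  ddddcda$ddbabbdbb  b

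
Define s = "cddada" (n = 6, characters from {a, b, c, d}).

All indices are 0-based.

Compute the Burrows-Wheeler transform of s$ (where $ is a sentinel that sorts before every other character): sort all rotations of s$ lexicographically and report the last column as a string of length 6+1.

add$adc

rank  rotation last
    0  $cddada  a
    1  a$cddad  d
    2  ada$cdd  d
    3  cddada$  $
    4  da$cdda  a
    5  dada$cd  d
    6  ddada$c  c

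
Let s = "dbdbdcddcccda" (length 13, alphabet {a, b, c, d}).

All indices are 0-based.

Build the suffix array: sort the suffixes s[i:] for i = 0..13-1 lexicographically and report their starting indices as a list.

[12, 1, 3, 8, 9, 10, 5, 11, 0, 2, 7, 4, 6]

rank | idx | suffix
   0 |  12 | a
   1 |   1 | bdbdcddcccda
   2 |   3 | bdcddcccda
   3 |   8 | cccda
   4 |   9 | ccda
   5 |  10 | cda
   6 |   5 | cddcccda
   7 |  11 | da
   8 |   0 | dbdbdcddcccda
   9 |   2 | dbdcddcccda
  10 |   7 | dcccda
  11 |   4 | dcddcccda
  12 |   6 | ddcccda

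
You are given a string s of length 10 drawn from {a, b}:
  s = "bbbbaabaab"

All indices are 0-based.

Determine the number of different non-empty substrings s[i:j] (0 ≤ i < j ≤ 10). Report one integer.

rank | idx | suffix
   0 |   7 | aab
   1 |   4 | aabaab
   2 |   8 | ab
   3 |   5 | abaab
   4 |   9 | b
   5 |   6 | baab
   6 |   3 | baabaab
   7 |   2 | bbaabaab
   8 |   1 | bbbaabaab
   9 |   0 | bbbbaabaab

SA = [7, 4, 8, 5, 9, 6, 3, 2, 1, 0]
i: (SA[i-1],SA[i]) lcp shared
  1: (7,4) 3 'aab'
  2: (4,8) 1 'a'
  3: (8,5) 2 'ab'
  4: (5,9) 0 ''
  5: (9,6) 1 'b'
  6: (6,3) 4 'baab'
  7: (3,2) 1 'b'
  8: (2,1) 2 'bb'
  9: (1,0) 3 'bbb'

n(n+1)/2 = 10·11/2 = 55
Σ LCP = 0 + 3 + 1 + 2 + 0 + 1 + 4 + 1 + 2 + 3 = 17
distinct = 55 − 17 = 38

38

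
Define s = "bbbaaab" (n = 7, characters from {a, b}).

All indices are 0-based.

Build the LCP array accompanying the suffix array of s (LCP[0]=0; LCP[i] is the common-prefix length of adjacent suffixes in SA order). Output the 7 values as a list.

[0, 2, 1, 0, 1, 1, 2]

rank | idx | suffix
   0 |   3 | aaab
   1 |   4 | aab
   2 |   5 | ab
   3 |   6 | b
   4 |   2 | baaab
   5 |   1 | bbaaab
   6 |   0 | bbbaaab

SA = [3, 4, 5, 6, 2, 1, 0]
rank  pair      lcp
   1  s[3:],s[4:]  2  'aa'
   2  s[4:],s[5:]  1  'a'
   3  s[5:],s[6:]  0  ''
   4  s[6:],s[2:]  1  'b'
   5  s[2:],s[1:]  1  'b'
   6  s[1:],s[0:]  2  'bb'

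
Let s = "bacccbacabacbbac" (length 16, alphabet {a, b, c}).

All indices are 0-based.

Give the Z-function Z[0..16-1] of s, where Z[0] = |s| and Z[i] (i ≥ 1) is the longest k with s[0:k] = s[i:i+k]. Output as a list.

[16, 0, 0, 0, 0, 3, 0, 0, 0, 3, 0, 0, 1, 3, 0, 0]

Z[0]=16
i=1: fresh scan; Z[1]=0
i=2: fresh scan; Z[2]=0
i=3: fresh scan; Z[3]=0
i=4: fresh scan; Z[4]=0
i=5: fresh scan; Z[5]=3 grow→box=[5,8)
i=6: min(r-i=2, Z[1]=0)=0; Z[6]=0
i=7: min(r-i=1, Z[2]=0)=0; Z[7]=0
i=8: fresh scan; Z[8]=0
i=9: fresh scan; Z[9]=3 grow→box=[9,12)
i=10: min(r-i=2, Z[1]=0)=0; Z[10]=0
i=11: min(r-i=1, Z[2]=0)=0; Z[11]=0
i=12: fresh scan; Z[12]=1 grow→box=[12,13)
i=13: fresh scan; Z[13]=3 grow→box=[13,16)
i=14: min(r-i=2, Z[1]=0)=0; Z[14]=0
i=15: min(r-i=1, Z[2]=0)=0; Z[15]=0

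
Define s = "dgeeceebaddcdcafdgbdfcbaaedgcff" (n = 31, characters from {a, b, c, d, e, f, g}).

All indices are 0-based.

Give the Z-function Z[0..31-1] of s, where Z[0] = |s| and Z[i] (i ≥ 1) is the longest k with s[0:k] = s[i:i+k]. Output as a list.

[31, 0, 0, 0, 0, 0, 0, 0, 0, 1, 1, 0, 1, 0, 0, 0, 2, 0, 0, 1, 0, 0, 0, 0, 0, 0, 2, 0, 0, 0, 0]

Z[0]=31
i=1: i≥r, start 0; Z[1]=0
i=2: i≥r, start 0; Z[2]=0
i=3: i≥r, start 0; Z[3]=0
i=4: i≥r, start 0; Z[4]=0
i=5: i≥r, start 0; Z[5]=0
i=6: i≥r, start 0; Z[6]=0
i=7: i≥r, start 0; Z[7]=0
i=8: i≥r, start 0; Z[8]=0
i=9: i≥r, start 0; Z[9]=1 extend→box=[9,10)
i=10: i≥r, start 0; Z[10]=1 extend→box=[10,11)
i=11: i≥r, start 0; Z[11]=0
i=12: i≥r, start 0; Z[12]=1 extend→box=[12,13)
i=13: i≥r, start 0; Z[13]=0
i=14: i≥r, start 0; Z[14]=0
i=15: i≥r, start 0; Z[15]=0
i=16: i≥r, start 0; Z[16]=2 extend→box=[16,18)
i=17: min(r-i=1, Z[1]=0)=0; Z[17]=0
i=18: i≥r, start 0; Z[18]=0
i=19: i≥r, start 0; Z[19]=1 extend→box=[19,20)
i=20: i≥r, start 0; Z[20]=0
i=21: i≥r, start 0; Z[21]=0
i=22: i≥r, start 0; Z[22]=0
i=23: i≥r, start 0; Z[23]=0
i=24: i≥r, start 0; Z[24]=0
i=25: i≥r, start 0; Z[25]=0
i=26: i≥r, start 0; Z[26]=2 extend→box=[26,28)
i=27: min(r-i=1, Z[1]=0)=0; Z[27]=0
i=28: i≥r, start 0; Z[28]=0
i=29: i≥r, start 0; Z[29]=0
i=30: i≥r, start 0; Z[30]=0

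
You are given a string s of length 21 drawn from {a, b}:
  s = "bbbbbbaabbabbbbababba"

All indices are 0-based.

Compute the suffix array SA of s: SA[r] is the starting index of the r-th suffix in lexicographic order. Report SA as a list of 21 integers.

rank | idx | suffix
   0 |  20 | a
   1 |   6 | aabbabbbbababba
   2 |  15 | ababba
   3 |  17 | abba
   4 |   7 | abbabbbbababba
   5 |  10 | abbbbababba
   6 |  19 | ba
   7 |   5 | baabbabbbbababba
   8 |  14 | bababba
   9 |  16 | babba
  10 |   9 | babbbbababba
  11 |  18 | bba
  12 |   4 | bbaabbabbbbababba
  13 |  13 | bbababba
  14 |   8 | bbabbbbababba
  15 |   3 | bbbaabbabbbbababba
  16 |  12 | bbbababba
  17 |   2 | bbbbaabbabbbbababba
  18 |  11 | bbbbababba
  19 |   1 | bbbbbaabbabbbbababba
  20 |   0 | bbbbbbaabbabbbbababba

[20, 6, 15, 17, 7, 10, 19, 5, 14, 16, 9, 18, 4, 13, 8, 3, 12, 2, 11, 1, 0]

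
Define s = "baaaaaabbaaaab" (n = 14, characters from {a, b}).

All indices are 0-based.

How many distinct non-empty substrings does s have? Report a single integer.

rank | idx | suffix
   0 |   1 | aaaaaabbaaaab
   1 |   2 | aaaaabbaaaab
   2 |   9 | aaaab
   3 |   3 | aaaabbaaaab
   4 |  10 | aaab
   5 |   4 | aaabbaaaab
   6 |  11 | aab
   7 |   5 | aabbaaaab
   8 |  12 | ab
   9 |   6 | abbaaaab
  10 |  13 | b
  11 |   0 | baaaaaabbaaaab
  12 |   8 | baaaab
  13 |   7 | bbaaaab

SA = [1, 2, 9, 3, 10, 4, 11, 5, 12, 6, 13, 0, 8, 7]
[i] adj suffixes → lcp
  [1] 1/2 → 5 ('aaaaa')
  [2] 2/9 → 4 ('aaaa')
  [3] 9/3 → 5 ('aaaab')
  [4] 3/10 → 3 ('aaa')
  [5] 10/4 → 4 ('aaab')
  [6] 4/11 → 2 ('aa')
  [7] 11/5 → 3 ('aab')
  [8] 5/12 → 1 ('a')
  [9] 12/6 → 2 ('ab')
  [10] 6/13 → 0 ('')
  [11] 13/0 → 1 ('b')
  [12] 0/8 → 5 ('baaaa')
  [13] 8/7 → 1 ('b')

n(n+1)/2 = 14·15/2 = 105
Σ LCP = 0 + 5 + 4 + 5 + 3 + 4 + 2 + 3 + 1 + 2 + 0 + 1 + 5 + 1 = 36
distinct = 105 − 36 = 69

69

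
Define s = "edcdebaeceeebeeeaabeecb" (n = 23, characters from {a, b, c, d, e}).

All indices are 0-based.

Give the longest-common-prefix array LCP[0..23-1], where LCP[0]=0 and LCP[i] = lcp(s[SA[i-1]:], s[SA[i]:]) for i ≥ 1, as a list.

[0, 1, 1, 0, 1, 1, 3, 0, 1, 1, 0, 1, 0, 1, 2, 1, 2, 1, 1, 2, 2, 2, 3]

rank | idx | suffix
   0 |  16 | aabeecb
   1 |  17 | abeecb
   2 |   6 | aeceeebeeeaabeecb
   3 |  22 | b
   4 |   5 | baeceeebeeeaabeecb
   5 |  18 | beecb
   6 |  12 | beeeaabeecb
   7 |  21 | cb
   8 |   2 | cdebaeceeebeeeaabeecb
   9 |   8 | ceeebeeeaabeecb
  10 |   1 | dcdebaeceeebeeeaabeecb
  11 |   3 | debaeceeebeeeaabeecb
  12 |  15 | eaabeecb
  13 |   4 | ebaeceeebeeeaabeecb
  14 |  11 | ebeeeaabeecb
  15 |  20 | ecb
  16 |   7 | eceeebeeeaabeecb
  17 |   0 | edcdebaeceeebeeeaabeecb
  18 |  14 | eeaabeecb
  19 |  10 | eebeeeaabeecb
  20 |  19 | eecb
  21 |  13 | eeeaabeecb
  22 |   9 | eeebeeeaabeecb

SA = [16, 17, 6, 22, 5, 18, 12, 21, 2, 8, 1, 3, 15, 4, 11, 20, 7, 0, 14, 10, 19, 13, 9]
[i] adj suffixes → lcp
  [1] 16/17 → 1 ('a')
  [2] 17/6 → 1 ('a')
  [3] 6/22 → 0 ('')
  [4] 22/5 → 1 ('b')
  [5] 5/18 → 1 ('b')
  [6] 18/12 → 3 ('bee')
  [7] 12/21 → 0 ('')
  [8] 21/2 → 1 ('c')
  [9] 2/8 → 1 ('c')
  [10] 8/1 → 0 ('')
  [11] 1/3 → 1 ('d')
  [12] 3/15 → 0 ('')
  [13] 15/4 → 1 ('e')
  [14] 4/11 → 2 ('eb')
  [15] 11/20 → 1 ('e')
  [16] 20/7 → 2 ('ec')
  [17] 7/0 → 1 ('e')
  [18] 0/14 → 1 ('e')
  [19] 14/10 → 2 ('ee')
  [20] 10/19 → 2 ('ee')
  [21] 19/13 → 2 ('ee')
  [22] 13/9 → 3 ('eee')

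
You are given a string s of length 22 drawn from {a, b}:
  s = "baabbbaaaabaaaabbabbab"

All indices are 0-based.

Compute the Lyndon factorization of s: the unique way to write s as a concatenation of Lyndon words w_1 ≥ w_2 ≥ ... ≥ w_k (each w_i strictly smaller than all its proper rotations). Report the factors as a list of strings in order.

emit factor 1: 'b' (i=0, period=1)
emit factor 2: 'aabbb' (i=1, period=5)
emit factor 3: 'aaaabaaaabbabbab' (i=6, period=16)

["b", "aabbb", "aaaabaaaabbabbab"]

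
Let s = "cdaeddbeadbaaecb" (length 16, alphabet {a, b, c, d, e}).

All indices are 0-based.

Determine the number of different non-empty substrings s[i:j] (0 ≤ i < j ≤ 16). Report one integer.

123

rank→(start, suffix):
  0 → (11, 'aaecb')
  1 → (8, 'adbaaecb')
  2 → (12, 'aecb')
  3 → (2, 'aeddbeadbaaecb')
  4 → (15, 'b')
  5 → (10, 'baaecb')
  6 → (6, 'beadbaaecb')
  7 → (14, 'cb')
  8 → (0, 'cdaeddbeadbaaecb')
  9 → (1, 'daeddbeadbaaecb')
  10 → (9, 'dbaaecb')
  11 → (5, 'dbeadbaaecb')
  12 → (4, 'ddbeadbaaecb')
  13 → (7, 'eadbaaecb')
  14 → (13, 'ecb')
  15 → (3, 'eddbeadbaaecb')

SA = [11, 8, 12, 2, 15, 10, 6, 14, 0, 1, 9, 5, 4, 7, 13, 3]
rank  pair      lcp
   1  s[11:],s[8:]  1  'a'
   2  s[8:],s[12:]  1  'a'
   3  s[12:],s[2:]  2  'ae'
   4  s[2:],s[15:]  0  ''
   5  s[15:],s[10:]  1  'b'
   6  s[10:],s[6:]  1  'b'
   7  s[6:],s[14:]  0  ''
   8  s[14:],s[0:]  1  'c'
   9  s[0:],s[1:]  0  ''
  10  s[1:],s[9:]  1  'd'
  11  s[9:],s[5:]  2  'db'
  12  s[5:],s[4:]  1  'd'
  13  s[4:],s[7:]  0  ''
  14  s[7:],s[13:]  1  'e'
  15  s[13:],s[3:]  1  'e'

n(n+1)/2 = 16·17/2 = 136
Σ LCP = 0 + 1 + 1 + 2 + 0 + 1 + 1 + 0 + 1 + 0 + 1 + 2 + 1 + 0 + 1 + 1 = 13
distinct = 136 − 13 = 123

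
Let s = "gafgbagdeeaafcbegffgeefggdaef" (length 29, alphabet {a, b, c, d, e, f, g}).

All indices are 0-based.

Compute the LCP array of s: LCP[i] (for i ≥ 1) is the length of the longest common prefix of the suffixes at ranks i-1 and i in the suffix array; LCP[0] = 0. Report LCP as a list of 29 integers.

[0, 1, 1, 2, 1, 0, 1, 0, 0, 1, 0, 1, 2, 1, 2, 1, 0, 1, 1, 1, 2, 2, 0, 1, 1, 2, 1, 1, 1]

rank | idx | suffix
   0 |  10 | aafcbegffgeefggdaef
   1 |  26 | aef
   2 |  11 | afcbegffgeefggdaef
   3 |   1 | afgbagdeeaafcbegffgeefggdaef
   4 |   5 | agdeeaafcbegffgeefggdaef
   5 |   4 | bagdeeaafcbegffgeefggdaef
   6 |  14 | begffgeefggdaef
   7 |  13 | cbegffgeefggdaef
   8 |  25 | daef
   9 |   7 | deeaafcbegffgeefggdaef
  10 |   9 | eaafcbegffgeefggdaef
  11 |   8 | eeaafcbegffgeefggdaef
  12 |  20 | eefggdaef
  13 |  27 | ef
  14 |  21 | efggdaef
  15 |  15 | egffgeefggdaef
  16 |  28 | f
  17 |  12 | fcbegffgeefggdaef
  18 |  17 | ffgeefggdaef
  19 |   2 | fgbagdeeaafcbegffgeefggdaef
  20 |  18 | fgeefggdaef
  21 |  22 | fggdaef
  22 |   0 | gafgbagdeeaafcbegffgeefggdaef
  23 |   3 | gbagdeeaafcbegffgeefggdaef
  24 |  24 | gdaef
  25 |   6 | gdeeaafcbegffgeefggdaef
  26 |  19 | geefggdaef
  27 |  16 | gffgeefggdaef
  28 |  23 | ggdaef

SA = [10, 26, 11, 1, 5, 4, 14, 13, 25, 7, 9, 8, 20, 27, 21, 15, 28, 12, 17, 2, 18, 22, 0, 3, 24, 6, 19, 16, 23]
rank  pair      lcp
   1  s[10:],s[26:]  1  'a'
   2  s[26:],s[11:]  1  'a'
   3  s[11:],s[1:]  2  'af'
   4  s[1:],s[5:]  1  'a'
   5  s[5:],s[4:]  0  ''
   6  s[4:],s[14:]  1  'b'
   7  s[14:],s[13:]  0  ''
   8  s[13:],s[25:]  0  ''
   9  s[25:],s[7:]  1  'd'
  10  s[7:],s[9:]  0  ''
  11  s[9:],s[8:]  1  'e'
  12  s[8:],s[20:]  2  'ee'
  13  s[20:],s[27:]  1  'e'
  14  s[27:],s[21:]  2  'ef'
  15  s[21:],s[15:]  1  'e'
  16  s[15:],s[28:]  0  ''
  17  s[28:],s[12:]  1  'f'
  18  s[12:],s[17:]  1  'f'
  19  s[17:],s[2:]  1  'f'
  20  s[2:],s[18:]  2  'fg'
  21  s[18:],s[22:]  2  'fg'
  22  s[22:],s[0:]  0  ''
  23  s[0:],s[3:]  1  'g'
  24  s[3:],s[24:]  1  'g'
  25  s[24:],s[6:]  2  'gd'
  26  s[6:],s[19:]  1  'g'
  27  s[19:],s[16:]  1  'g'
  28  s[16:],s[23:]  1  'g'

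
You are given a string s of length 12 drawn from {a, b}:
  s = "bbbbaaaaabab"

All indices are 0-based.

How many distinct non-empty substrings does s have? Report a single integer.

rank→(start, suffix):
  0 → (4, 'aaaaabab')
  1 → (5, 'aaaabab')
  2 → (6, 'aaabab')
  3 → (7, 'aabab')
  4 → (10, 'ab')
  5 → (8, 'abab')
  6 → (11, 'b')
  7 → (3, 'baaaaabab')
  8 → (9, 'bab')
  9 → (2, 'bbaaaaabab')
  10 → (1, 'bbbaaaaabab')
  11 → (0, 'bbbbaaaaabab')

SA = [4, 5, 6, 7, 10, 8, 11, 3, 9, 2, 1, 0]
[i] adj suffixes → lcp
  [1] 4/5 → 4 ('aaaa')
  [2] 5/6 → 3 ('aaa')
  [3] 6/7 → 2 ('aa')
  [4] 7/10 → 1 ('a')
  [5] 10/8 → 2 ('ab')
  [6] 8/11 → 0 ('')
  [7] 11/3 → 1 ('b')
  [8] 3/9 → 2 ('ba')
  [9] 9/2 → 1 ('b')
  [10] 2/1 → 2 ('bb')
  [11] 1/0 → 3 ('bbb')

n(n+1)/2 = 12·13/2 = 78
Σ LCP = 0 + 4 + 3 + 2 + 1 + 2 + 0 + 1 + 2 + 1 + 2 + 3 = 21
distinct = 78 − 21 = 57

57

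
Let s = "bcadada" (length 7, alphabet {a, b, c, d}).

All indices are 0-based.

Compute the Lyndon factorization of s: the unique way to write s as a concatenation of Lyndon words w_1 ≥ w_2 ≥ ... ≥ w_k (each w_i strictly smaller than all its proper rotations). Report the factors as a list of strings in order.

["bc", "ad", "ad", "a"]

emit factor 1: 'bc' (i=0, period=2)
emit factor 2: 'ad' (i=2, period=2)
emit factor 3: 'ad' (i=4, period=2)
emit factor 4: 'a' (i=6, period=1)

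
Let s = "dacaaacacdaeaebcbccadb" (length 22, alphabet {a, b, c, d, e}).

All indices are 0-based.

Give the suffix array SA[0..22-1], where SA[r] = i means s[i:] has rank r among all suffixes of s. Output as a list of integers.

[3, 4, 1, 5, 7, 19, 10, 12, 21, 14, 16, 2, 6, 18, 15, 17, 8, 0, 9, 20, 11, 13]

rank | idx | suffix
   0 |   3 | aaacacdaeaebcbccadb
   1 |   4 | aacacdaeaebcbccadb
   2 |   1 | acaaacacdaeaebcbccadb
   3 |   5 | acacdaeaebcbccadb
   4 |   7 | acdaeaebcbccadb
   5 |  19 | adb
   6 |  10 | aeaebcbccadb
   7 |  12 | aebcbccadb
   8 |  21 | b
   9 |  14 | bcbccadb
  10 |  16 | bccadb
  11 |   2 | caaacacdaeaebcbccadb
  12 |   6 | cacdaeaebcbccadb
  13 |  18 | cadb
  14 |  15 | cbccadb
  15 |  17 | ccadb
  16 |   8 | cdaeaebcbccadb
  17 |   0 | dacaaacacdaeaebcbccadb
  18 |   9 | daeaebcbccadb
  19 |  20 | db
  20 |  11 | eaebcbccadb
  21 |  13 | ebcbccadb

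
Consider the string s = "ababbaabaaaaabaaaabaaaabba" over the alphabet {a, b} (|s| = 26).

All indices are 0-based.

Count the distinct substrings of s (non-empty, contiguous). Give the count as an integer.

250

sorted suffixes:
  #0 SA[0]=25  'a'
  #1 SA[1]=8  'aaaaabaaaabaaaabba'
  #2 SA[2]=9  'aaaabaaaabaaaabba'
  #3 SA[3]=14  'aaaabaaaabba'
  #4 SA[4]=19  'aaaabba'
  #5 SA[5]=10  'aaabaaaabaaaabba'
  #6 SA[6]=15  'aaabaaaabba'
  #7 SA[7]=20  'aaabba'
  #8 SA[8]=5  'aabaaaaabaaaabaaaabba'
  #9 SA[9]=11  'aabaaaabaaaabba'
  #10 SA[10]=16  'aabaaaabba'
  #11 SA[11]=21  'aabba'
  #12 SA[12]=6  'abaaaaabaaaabaaaabba'
  #13 SA[13]=12  'abaaaabaaaabba'
  #14 SA[14]=17  'abaaaabba'
  #15 SA[15]=0  'ababbaabaaaaabaaaabaaaabba'
  #16 SA[16]=22  'abba'
  #17 SA[17]=2  'abbaabaaaaabaaaabaaaabba'
  #18 SA[18]=24  'ba'
  #19 SA[19]=7  'baaaaabaaaabaaaabba'
  #20 SA[20]=13  'baaaabaaaabba'
  #21 SA[21]=18  'baaaabba'
  #22 SA[22]=4  'baabaaaaabaaaabaaaabba'
  #23 SA[23]=1  'babbaabaaaaabaaaabaaaabba'
  #24 SA[24]=23  'bba'
  #25 SA[25]=3  'bbaabaaaaabaaaabaaaabba'

SA = [25, 8, 9, 14, 19, 10, 15, 20, 5, 11, 16, 21, 6, 12, 17, 0, 22, 2, 24, 7, 13, 18, 4, 1, 23, 3]
i: (SA[i-1],SA[i]) lcp shared
  1: (25,8) 1 'a'
  2: (8,9) 4 'aaaa'
  3: (9,14) 10 'aaaabaaaab'
  4: (14,19) 5 'aaaab'
  5: (19,10) 3 'aaa'
  6: (10,15) 9 'aaabaaaab'
  7: (15,20) 4 'aaab'
  8: (20,5) 2 'aa'
  9: (5,11) 7 'aabaaaa'
  10: (11,16) 8 'aabaaaab'
  11: (16,21) 3 'aab'
  12: (21,6) 1 'a'
  13: (6,12) 6 'abaaaa'
  14: (12,17) 7 'abaaaab'
  15: (17,0) 3 'aba'
  16: (0,22) 2 'ab'
  17: (22,2) 4 'abba'
  18: (2,24) 0 ''
  19: (24,7) 2 'ba'
  20: (7,13) 5 'baaaa'
  21: (13,18) 6 'baaaab'
  22: (18,4) 3 'baa'
  23: (4,1) 2 'ba'
  24: (1,23) 1 'b'
  25: (23,3) 3 'bba'

n(n+1)/2 = 26·27/2 = 351
Σ LCP = 0 + 1 + 4 + 10 + 5 + 3 + 9 + 4 + 2 + 7 + 8 + 3 + 1 + 6 + 7 + 3 + 2 + 4 + 0 + 2 + 5 + 6 + 3 + 2 + 1 + 3 = 101
distinct = 351 − 101 = 250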